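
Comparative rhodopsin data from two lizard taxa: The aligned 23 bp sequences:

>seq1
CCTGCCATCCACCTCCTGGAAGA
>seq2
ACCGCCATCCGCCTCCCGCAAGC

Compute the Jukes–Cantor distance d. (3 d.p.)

The sequences differ at 6 of 23 sites (1, 3, 11, 17, 19, 23), so p = 6/23 ≈ 0.26087.
d = −(3/4) ln(1 − 4p/3) = −0.75 ln(1 − 0.347827) = −0.75 ln(0.652173)
  = −0.75 × (-0.427445) = 0.320584 substitutions/site.

0.321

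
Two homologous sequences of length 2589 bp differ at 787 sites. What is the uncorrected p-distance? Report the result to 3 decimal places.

0.304

p = 787/2589 = 0.303978… ≈ 0.304 (to 3 d.p.).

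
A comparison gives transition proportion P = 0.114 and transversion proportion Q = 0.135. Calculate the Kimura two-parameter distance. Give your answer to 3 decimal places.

0.304

Under the Kimura two-parameter model, d = −½ ln(1 − 2P − Q) − ¼ ln(1 − 2Q).
1 − 2P − Q = 0.637, giving −½ ln(0.637) = 0.225493.
1 − 2Q = 0.73, giving −¼ ln(0.73) = 0.078678.
d = 0.225493 + 0.078678 = 0.304171.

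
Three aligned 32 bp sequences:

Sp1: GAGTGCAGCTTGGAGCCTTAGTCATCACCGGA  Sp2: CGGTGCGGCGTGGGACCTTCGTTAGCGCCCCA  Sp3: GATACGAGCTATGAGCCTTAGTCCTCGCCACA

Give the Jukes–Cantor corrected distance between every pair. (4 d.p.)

d(Sp1,Sp2) = 0.5199, d(Sp1,Sp3) = 0.4042, d(Sp2,Sp3) = 0.9241

Sp1–Sp2: 12/32 sites differ → p = 0.375, d = −0.75 ln(1 − 0.5) = 0.519860 ≈ 0.5199.
Sp1–Sp3: 10/32 sites differ → p = 0.3125, d = −0.75 ln(1 − 0.416667) = 0.404248 ≈ 0.4042.
Sp2–Sp3: 17/32 sites differ → p = 0.53125, d = −0.75 ln(1 − 0.708333) = 0.924107 ≈ 0.9241.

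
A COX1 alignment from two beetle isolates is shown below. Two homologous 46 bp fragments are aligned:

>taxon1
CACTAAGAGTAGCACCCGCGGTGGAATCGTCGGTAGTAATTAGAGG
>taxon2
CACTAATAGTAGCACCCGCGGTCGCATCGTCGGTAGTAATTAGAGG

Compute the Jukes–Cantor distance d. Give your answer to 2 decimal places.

0.07

The sequences differ at 3 of 46 sites (7, 23, 25), so p = 3/46 ≈ 0.065217.
d = −(3/4) ln(1 − 4p/3) = −0.75 ln(1 − 0.086956) = −0.75 ln(0.913044)
  = −0.75 × (-0.090971) = 0.068228 substitutions/site.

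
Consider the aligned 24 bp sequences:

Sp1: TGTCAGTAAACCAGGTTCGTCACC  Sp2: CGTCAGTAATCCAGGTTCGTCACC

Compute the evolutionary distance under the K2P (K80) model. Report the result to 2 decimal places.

0.09

Of 24 sites, 1 differences are transitions and 1 are transversions, so P = 1/24 ≈ 0.041667 and Q = 1/24 ≈ 0.041667.
Under the Kimura two-parameter model, d = −½ ln(1 − 2P − Q) − ¼ ln(1 − 2Q).
1 − 2P − Q = 0.874999, giving −½ ln(0.874999) = 0.066766.
1 − 2Q = 0.916666, giving −¼ ln(0.916666) = 0.021753.
d = 0.066766 + 0.021753 = 0.088519.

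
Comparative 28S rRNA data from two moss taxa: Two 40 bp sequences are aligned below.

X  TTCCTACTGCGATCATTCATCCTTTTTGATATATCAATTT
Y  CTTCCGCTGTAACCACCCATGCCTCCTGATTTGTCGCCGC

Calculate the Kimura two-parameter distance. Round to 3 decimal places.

1.207

Of 40 sites, 16 differences are transitions and 4 are transversions, so P = 16/40 = 0.4 and Q = 4/40 = 0.1.
Under the Kimura two-parameter model, d = −½ ln(1 − 2P − Q) − ¼ ln(1 − 2Q).
1 − 2P − Q = 0.1, giving −½ ln(0.1) = 1.151293.
1 − 2Q = 0.8, giving −¼ ln(0.8) = 0.055786.
d = 1.151293 + 0.055786 = 1.207079.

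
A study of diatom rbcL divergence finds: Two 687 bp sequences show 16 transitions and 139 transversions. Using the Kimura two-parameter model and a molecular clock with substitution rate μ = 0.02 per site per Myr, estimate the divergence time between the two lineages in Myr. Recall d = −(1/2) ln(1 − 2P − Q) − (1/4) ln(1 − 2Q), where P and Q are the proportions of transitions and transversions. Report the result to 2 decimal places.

P = 16/687 ≈ 0.02329 and Q = 139/687 ≈ 0.202329.
Under the Kimura two-parameter model, d = −½ ln(1 − 2P − Q) − ¼ ln(1 − 2Q).
1 − 2P − Q = 0.751091, giving −½ ln(0.751091) = 0.143114.
1 − 2Q = 0.595342, giving −¼ ln(0.595342) = 0.129655.
d = 0.143114 + 0.129655 = 0.272769.
Under a molecular clock d = 2μt, so t = d/(2μ) = 0.272769 / (2 × 0.02) = 6.82 Myr.

6.82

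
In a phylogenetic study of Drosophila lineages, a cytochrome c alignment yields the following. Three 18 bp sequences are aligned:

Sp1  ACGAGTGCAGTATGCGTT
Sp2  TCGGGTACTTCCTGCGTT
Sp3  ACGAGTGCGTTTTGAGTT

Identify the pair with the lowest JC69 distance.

Sp1–Sp2: 7/18 differ, p = 0.389, d = 0.548.
Sp1–Sp3: 4/18 differ, p = 0.222, d = 0.264.
Sp2–Sp3: 7/18 differ, p = 0.389, d = 0.548.
The smallest distance is between Sp1 and Sp3.

Sp1 and Sp3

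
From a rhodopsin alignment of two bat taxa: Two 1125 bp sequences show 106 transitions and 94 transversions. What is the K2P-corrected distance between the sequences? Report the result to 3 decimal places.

0.204

P = 106/1125 ≈ 0.094222 and Q = 94/1125 ≈ 0.083556.
Under the Kimura two-parameter model, d = −½ ln(1 − 2P − Q) − ¼ ln(1 − 2Q).
1 − 2P − Q = 0.728, giving −½ ln(0.728) = 0.158727.
1 − 2Q = 0.832888, giving −¼ ln(0.832888) = 0.045714.
d = 0.158727 + 0.045714 = 0.204441.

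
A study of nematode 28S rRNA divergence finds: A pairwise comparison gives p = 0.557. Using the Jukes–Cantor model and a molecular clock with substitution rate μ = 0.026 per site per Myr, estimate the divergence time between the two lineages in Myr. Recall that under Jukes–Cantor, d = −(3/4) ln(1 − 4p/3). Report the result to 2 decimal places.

d = −(3/4) ln(1 − 4p/3) = −0.75 ln(1 − 0.742667) = −0.75 ln(0.257333)
  = −0.75 × (-1.357384) = 1.018038 substitutions/site.
Under a molecular clock d = 2μt, so t = d/(2μ) = 1.018038 / (2 × 0.026) = 19.58 Myr.

19.58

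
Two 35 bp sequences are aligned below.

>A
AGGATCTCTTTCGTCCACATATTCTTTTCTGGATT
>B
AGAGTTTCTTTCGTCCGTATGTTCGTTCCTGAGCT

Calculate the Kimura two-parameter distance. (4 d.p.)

0.4729

Of 35 sites, 10 differences are transitions and 1 are transversions, so P = 10/35 ≈ 0.285714 and Q = 1/35 ≈ 0.028571.
Under the Kimura two-parameter model, d = −½ ln(1 − 2P − Q) − ¼ ln(1 − 2Q).
1 − 2P − Q = 0.400001, giving −½ ln(0.400001) = 0.458144.
1 − 2Q = 0.942858, giving −¼ ln(0.942858) = 0.014710.
d = 0.458144 + 0.014710 = 0.472854.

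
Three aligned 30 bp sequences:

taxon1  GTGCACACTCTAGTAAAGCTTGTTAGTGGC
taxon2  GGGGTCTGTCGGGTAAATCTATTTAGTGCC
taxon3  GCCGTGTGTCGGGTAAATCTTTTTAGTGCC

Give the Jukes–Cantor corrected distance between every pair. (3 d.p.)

taxon1–taxon2: 11/30 sites differ → p ≈ 0.366667, d = −0.75 ln(1 − 0.488889) = 0.503376 ≈ 0.503.
taxon1–taxon3: 12/30 sites differ → p = 0.4, d = −0.75 ln(1 − 0.533333) = 0.571605 ≈ 0.572.
taxon2–taxon3: 4/30 sites differ → p ≈ 0.133333, d = −0.75 ln(1 − 0.177777) = 0.146808 ≈ 0.147.

d(taxon1,taxon2) = 0.503, d(taxon1,taxon3) = 0.572, d(taxon2,taxon3) = 0.147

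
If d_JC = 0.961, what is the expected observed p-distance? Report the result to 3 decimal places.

0.542

p = (3/4)(1 − e^(−4d/3)) = 0.75 × (1 − e^(-1.281333)) = 0.75 × (1 − 0.277667) = 0.541750.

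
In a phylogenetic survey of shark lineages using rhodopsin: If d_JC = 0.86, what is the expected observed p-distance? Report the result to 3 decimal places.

p = (3/4)(1 − e^(−4d/3)) = 0.75 × (1 − e^(-1.146667)) = 0.75 × (1 − 0.317694) = 0.511730.

0.512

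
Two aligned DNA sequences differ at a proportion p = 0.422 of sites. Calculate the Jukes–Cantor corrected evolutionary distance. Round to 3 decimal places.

d = −(3/4) ln(1 − 4p/3) = −0.75 ln(1 − 0.562667) = −0.75 ln(0.437333)
  = −0.75 × (-0.827060) = 0.620295 substitutions/site.

0.620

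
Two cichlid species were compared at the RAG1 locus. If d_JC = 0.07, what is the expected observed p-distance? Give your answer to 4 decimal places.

0.0668

p = (3/4)(1 − e^(−4d/3)) = 0.75 × (1 − e^(-0.093333)) = 0.75 × (1 − 0.910890) = 0.066833.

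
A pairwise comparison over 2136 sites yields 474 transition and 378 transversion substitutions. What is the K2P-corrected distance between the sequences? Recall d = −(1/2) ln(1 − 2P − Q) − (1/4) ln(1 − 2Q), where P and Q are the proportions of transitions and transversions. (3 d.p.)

P = 474/2136 ≈ 0.22191 and Q = 378/2136 ≈ 0.176966.
Under the Kimura two-parameter model, d = −½ ln(1 − 2P − Q) − ¼ ln(1 − 2Q).
1 − 2P − Q = 0.379214, giving −½ ln(0.379214) = 0.484827.
1 − 2Q = 0.646068, giving −¼ ln(0.646068) = 0.109213.
d = 0.484827 + 0.109213 = 0.594040.

0.594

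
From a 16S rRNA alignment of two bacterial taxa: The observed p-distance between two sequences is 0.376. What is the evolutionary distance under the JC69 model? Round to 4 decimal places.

0.5219

d = −(3/4) ln(1 − 4p/3) = −0.75 ln(1 − 0.501333) = −0.75 ln(0.498667)
  = −0.75 × (-0.695817) = 0.521863 substitutions/site.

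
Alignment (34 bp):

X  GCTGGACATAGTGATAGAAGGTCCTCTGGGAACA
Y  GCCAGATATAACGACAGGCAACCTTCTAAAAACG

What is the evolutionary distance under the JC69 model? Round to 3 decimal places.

The sequences differ at 16 of 34 sites, so p = 16/34 ≈ 0.470588.
d = −(3/4) ln(1 − 4p/3) = −0.75 ln(1 − 0.627451) = −0.75 ln(0.372549)
  = −0.75 × (-0.987387) = 0.740540 substitutions/site.

0.741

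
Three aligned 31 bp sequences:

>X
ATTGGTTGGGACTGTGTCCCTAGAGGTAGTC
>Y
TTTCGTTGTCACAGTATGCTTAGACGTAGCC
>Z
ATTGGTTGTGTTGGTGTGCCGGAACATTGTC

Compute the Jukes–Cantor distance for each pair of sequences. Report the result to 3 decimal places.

d(X,Y) = 0.422, d(X,Z) = 0.481, d(Y,Z) = 0.691

X–Y: 10/31 sites differ → p ≈ 0.322581, d = −0.75 ln(1 − 0.430108) = 0.421731 ≈ 0.422.
X–Z: 11/31 sites differ → p ≈ 0.354839, d = −0.75 ln(1 − 0.473119) = 0.480585 ≈ 0.481.
Y–Z: 14/31 sites differ → p ≈ 0.451613, d = −0.75 ln(1 − 0.602151) = 0.691262 ≈ 0.691.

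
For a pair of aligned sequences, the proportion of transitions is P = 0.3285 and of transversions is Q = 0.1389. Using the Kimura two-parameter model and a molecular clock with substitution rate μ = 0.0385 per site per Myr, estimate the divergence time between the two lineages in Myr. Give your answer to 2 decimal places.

11.38

Under the Kimura two-parameter model, d = −½ ln(1 − 2P − Q) − ¼ ln(1 − 2Q).
1 − 2P − Q = 0.2041, giving −½ ln(0.2041) = 0.794573.
1 − 2Q = 0.7222, giving −¼ ln(0.7222) = 0.081363.
d = 0.794573 + 0.081363 = 0.875936.
Under a molecular clock d = 2μt, so t = d/(2μ) = 0.875936 / (2 × 0.0385) = 11.38 Myr.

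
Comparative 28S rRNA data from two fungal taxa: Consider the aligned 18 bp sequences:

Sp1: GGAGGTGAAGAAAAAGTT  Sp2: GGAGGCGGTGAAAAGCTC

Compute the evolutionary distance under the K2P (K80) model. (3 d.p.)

Of 18 sites, 4 differences are transitions and 2 are transversions, so P = 4/18 ≈ 0.222222 and Q = 2/18 ≈ 0.111111.
Under the Kimura two-parameter model, d = −½ ln(1 − 2P − Q) − ¼ ln(1 − 2Q).
1 − 2P − Q = 0.444445, giving −½ ln(0.444445) = 0.405464.
1 − 2Q = 0.777778, giving −¼ ln(0.777778) = 0.062829.
d = 0.405464 + 0.062829 = 0.468293.

0.468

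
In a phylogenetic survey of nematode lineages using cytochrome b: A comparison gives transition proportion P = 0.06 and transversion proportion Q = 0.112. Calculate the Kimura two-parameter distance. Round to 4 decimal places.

0.1954

Under the Kimura two-parameter model, d = −½ ln(1 − 2P − Q) − ¼ ln(1 − 2Q).
1 − 2P − Q = 0.768, giving −½ ln(0.768) = 0.131983.
1 − 2Q = 0.776, giving −¼ ln(0.776) = 0.063401.
d = 0.131983 + 0.063401 = 0.195384.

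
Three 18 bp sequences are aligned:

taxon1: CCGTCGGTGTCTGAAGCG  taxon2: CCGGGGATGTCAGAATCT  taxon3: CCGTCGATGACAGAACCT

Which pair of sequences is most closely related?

taxon2 and taxon3

taxon1–taxon2: 6/18 differ, p = 0.333, d = 0.441.
taxon1–taxon3: 5/18 differ, p = 0.278, d = 0.347.
taxon2–taxon3: 4/18 differ, p = 0.222, d = 0.264.
The smallest distance is between taxon2 and taxon3.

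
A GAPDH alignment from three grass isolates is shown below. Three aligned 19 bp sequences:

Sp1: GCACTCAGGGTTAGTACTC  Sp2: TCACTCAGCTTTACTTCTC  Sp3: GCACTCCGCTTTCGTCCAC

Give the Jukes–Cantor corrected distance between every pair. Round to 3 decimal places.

Sp1–Sp2: 5/19 sites differ → p ≈ 0.263158, d = −0.75 ln(1 − 0.350877) = 0.324100 ≈ 0.324.
Sp1–Sp3: 6/19 sites differ → p ≈ 0.315789, d = −0.75 ln(1 − 0.421052) = 0.409907 ≈ 0.410.
Sp2–Sp3: 6/19 sites differ → p ≈ 0.315789, d = −0.75 ln(1 − 0.421052) = 0.409907 ≈ 0.410.

d(Sp1,Sp2) = 0.324, d(Sp1,Sp3) = 0.410, d(Sp2,Sp3) = 0.410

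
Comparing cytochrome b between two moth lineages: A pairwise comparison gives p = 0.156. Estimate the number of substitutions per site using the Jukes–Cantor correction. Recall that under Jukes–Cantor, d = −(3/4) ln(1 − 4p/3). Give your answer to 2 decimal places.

0.17

d = −(3/4) ln(1 − 4p/3) = −0.75 ln(1 − 0.208) = −0.75 ln(0.792)
  = −0.75 × (-0.233194) = 0.174896 substitutions/site.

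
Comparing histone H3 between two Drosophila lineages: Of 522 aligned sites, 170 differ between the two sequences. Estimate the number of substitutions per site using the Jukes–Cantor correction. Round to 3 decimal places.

0.427

p = 170/522 ≈ 0.32567.
d = −(3/4) ln(1 − 4p/3) = −0.75 ln(1 − 0.434227) = −0.75 ln(0.565773)
  = −0.75 × (-0.569562) = 0.427172 substitutions/site.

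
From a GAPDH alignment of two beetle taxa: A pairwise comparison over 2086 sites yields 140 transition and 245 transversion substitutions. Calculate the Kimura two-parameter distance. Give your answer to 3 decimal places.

P = 140/2086 ≈ 0.067114 and Q = 245/2086 ≈ 0.11745.
Under the Kimura two-parameter model, d = −½ ln(1 − 2P − Q) − ¼ ln(1 − 2Q).
1 − 2P − Q = 0.748322, giving −½ ln(0.748322) = 0.144961.
1 − 2Q = 0.7651, giving −¼ ln(0.7651) = 0.066937.
d = 0.144961 + 0.066937 = 0.211898.

0.212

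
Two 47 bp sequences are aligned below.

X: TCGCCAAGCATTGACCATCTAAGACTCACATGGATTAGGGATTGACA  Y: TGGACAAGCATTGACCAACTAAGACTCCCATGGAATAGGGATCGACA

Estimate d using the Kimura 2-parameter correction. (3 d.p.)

Of 47 sites, 1 differences are transitions and 5 are transversions, so P = 1/47 ≈ 0.021277 and Q = 5/47 ≈ 0.106383.
Under the Kimura two-parameter model, d = −½ ln(1 − 2P − Q) − ¼ ln(1 − 2Q).
1 − 2P − Q = 0.851063, giving −½ ln(0.851063) = 0.080635.
1 − 2Q = 0.787234, giving −¼ ln(0.787234) = 0.059807.
d = 0.080635 + 0.059807 = 0.140442.

0.140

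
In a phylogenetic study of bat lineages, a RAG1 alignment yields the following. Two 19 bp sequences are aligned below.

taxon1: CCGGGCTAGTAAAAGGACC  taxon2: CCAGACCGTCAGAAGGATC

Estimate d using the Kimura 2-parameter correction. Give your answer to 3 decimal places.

0.807

Of 19 sites, 7 differences are transitions and 1 are transversions, so P = 7/19 ≈ 0.368421 and Q = 1/19 ≈ 0.052632.
Under the Kimura two-parameter model, d = −½ ln(1 − 2P − Q) − ¼ ln(1 − 2Q).
1 − 2P − Q = 0.210526, giving −½ ln(0.210526) = 0.779073.
1 − 2Q = 0.894736, giving −¼ ln(0.894736) = 0.027807.
d = 0.779073 + 0.027807 = 0.806880.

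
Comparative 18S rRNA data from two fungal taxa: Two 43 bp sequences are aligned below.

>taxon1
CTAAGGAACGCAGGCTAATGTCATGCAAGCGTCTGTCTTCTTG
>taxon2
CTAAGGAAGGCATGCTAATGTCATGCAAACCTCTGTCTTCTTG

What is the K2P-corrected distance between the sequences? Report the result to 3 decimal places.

0.099

Of 43 sites, 1 differences are transitions and 3 are transversions, so P = 1/43 ≈ 0.023256 and Q = 3/43 ≈ 0.069767.
Under the Kimura two-parameter model, d = −½ ln(1 − 2P − Q) − ¼ ln(1 − 2Q).
1 − 2P − Q = 0.883721, giving −½ ln(0.883721) = 0.061807.
1 − 2Q = 0.860466, giving −¼ ln(0.860466) = 0.037570.
d = 0.061807 + 0.037570 = 0.099377.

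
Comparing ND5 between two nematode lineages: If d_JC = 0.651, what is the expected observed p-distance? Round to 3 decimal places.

0.435

p = (3/4)(1 − e^(−4d/3)) = 0.75 × (1 − e^(-0.868)) = 0.75 × (1 − 0.419790) = 0.435158.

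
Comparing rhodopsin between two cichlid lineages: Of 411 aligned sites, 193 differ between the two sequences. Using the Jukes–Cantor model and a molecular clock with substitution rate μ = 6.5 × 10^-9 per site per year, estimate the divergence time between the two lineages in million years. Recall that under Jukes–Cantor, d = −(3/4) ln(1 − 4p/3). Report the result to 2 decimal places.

p = 193/411 ≈ 0.469586.
d = −(3/4) ln(1 − 4p/3) = −0.75 ln(1 − 0.626115) = −0.75 ln(0.373885)
  = −0.75 × (-0.983807) = 0.737855 substitutions/site.
Under a molecular clock d = 2μt, so t = d/(2μ) = 0.737855 / (2 × 6.5 × 10^-9) = 56.76 million years.

56.76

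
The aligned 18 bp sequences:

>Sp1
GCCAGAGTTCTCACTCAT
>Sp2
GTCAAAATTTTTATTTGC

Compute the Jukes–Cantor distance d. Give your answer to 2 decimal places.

The sequences differ at 9 of 18 sites (2, 5, 7, 10, 12, 14, 16, 17, 18), so p = 9/18 = 0.5.
d = −(3/4) ln(1 − 4p/3) = −0.75 ln(1 − 0.666667) = −0.75 ln(0.333333)
  = −0.75 × (-1.098613) = 0.823960 substitutions/site.

0.82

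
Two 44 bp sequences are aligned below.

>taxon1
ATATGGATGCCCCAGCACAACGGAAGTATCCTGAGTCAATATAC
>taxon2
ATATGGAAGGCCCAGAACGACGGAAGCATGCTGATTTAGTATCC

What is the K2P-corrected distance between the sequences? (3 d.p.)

Of 44 sites, 4 differences are transitions and 6 are transversions, so P = 4/44 ≈ 0.090909 and Q = 6/44 ≈ 0.136364.
Under the Kimura two-parameter model, d = −½ ln(1 − 2P − Q) − ¼ ln(1 − 2Q).
1 − 2P − Q = 0.681818, giving −½ ln(0.681818) = 0.191496.
1 − 2Q = 0.727272, giving −¼ ln(0.727272) = 0.079614.
d = 0.191496 + 0.079614 = 0.271110.

0.271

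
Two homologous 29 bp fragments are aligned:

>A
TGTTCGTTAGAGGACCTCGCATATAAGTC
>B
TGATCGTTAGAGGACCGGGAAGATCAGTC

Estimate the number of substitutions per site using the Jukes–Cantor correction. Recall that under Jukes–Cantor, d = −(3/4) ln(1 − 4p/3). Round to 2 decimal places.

0.24

The sequences differ at 6 of 29 sites (3, 17, 18, 20, 22, 25), so p = 6/29 ≈ 0.206897.
d = −(3/4) ln(1 − 4p/3) = −0.75 ln(1 − 0.275863) = −0.75 ln(0.724137)
  = −0.75 × (-0.322775) = 0.242081 substitutions/site.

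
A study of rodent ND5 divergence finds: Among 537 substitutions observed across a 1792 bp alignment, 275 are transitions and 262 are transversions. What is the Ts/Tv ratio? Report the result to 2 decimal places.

R = 275/262 = 1.049618… ≈ 1.05 (to 2 d.p.).

1.05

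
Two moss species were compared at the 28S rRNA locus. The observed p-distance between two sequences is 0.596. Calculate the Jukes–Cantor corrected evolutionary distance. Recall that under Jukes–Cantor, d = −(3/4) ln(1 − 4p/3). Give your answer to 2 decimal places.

1.19

d = −(3/4) ln(1 − 4p/3) = −0.75 ln(1 − 0.794667) = −0.75 ln(0.205333)
  = −0.75 × (-1.583122) = 1.187342 substitutions/site.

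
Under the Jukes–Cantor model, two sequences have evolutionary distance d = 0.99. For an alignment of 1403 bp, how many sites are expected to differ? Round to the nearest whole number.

Invert JC69: p = (3/4)(1 − e^(−4d/3)) = 0.75 × (1 − e^(-1.32)) = 0.75 × (1 − 0.267135) = 0.549649.
Expected differing sites = pL ≈ 0.549649 × 1403 = 771.157547 ≈ 771.

771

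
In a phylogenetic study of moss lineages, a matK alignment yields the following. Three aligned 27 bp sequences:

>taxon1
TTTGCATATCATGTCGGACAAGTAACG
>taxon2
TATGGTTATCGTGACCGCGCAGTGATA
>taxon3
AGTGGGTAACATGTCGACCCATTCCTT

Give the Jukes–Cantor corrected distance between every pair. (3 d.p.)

d(taxon1,taxon2) = 0.673, d(taxon1,taxon3) = 0.770, d(taxon2,taxon3) = 0.770

taxon1–taxon2: 12/27 sites differ → p ≈ 0.444444, d = −0.75 ln(1 − 0.592592) = 0.673455 ≈ 0.673.
taxon1–taxon3: 13/27 sites differ → p ≈ 0.481481, d = −0.75 ln(1 − 0.641975) = 0.770364 ≈ 0.770.
taxon2–taxon3: 13/27 sites differ → p ≈ 0.481481, d = −0.75 ln(1 − 0.641975) = 0.770364 ≈ 0.770.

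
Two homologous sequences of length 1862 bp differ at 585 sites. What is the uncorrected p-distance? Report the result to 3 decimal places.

0.314

p = 585/1862 = 0.314178… ≈ 0.314 (to 3 d.p.).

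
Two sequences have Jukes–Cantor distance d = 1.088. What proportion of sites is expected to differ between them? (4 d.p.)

0.5742

p = (3/4)(1 − e^(−4d/3)) = 0.75 × (1 − e^(-1.450667)) = 0.75 × (1 − 0.234414) = 0.574190.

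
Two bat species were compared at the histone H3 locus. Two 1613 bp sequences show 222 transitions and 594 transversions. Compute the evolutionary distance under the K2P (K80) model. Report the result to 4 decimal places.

P = 222/1613 ≈ 0.137632 and Q = 594/1613 ≈ 0.368258.
Under the Kimura two-parameter model, d = −½ ln(1 − 2P − Q) − ¼ ln(1 − 2Q).
1 − 2P − Q = 0.356478, giving −½ ln(0.356478) = 0.515741.
1 − 2Q = 0.263484, giving −¼ ln(0.263484) = 0.333441.
d = 0.515741 + 0.333441 = 0.849182.

0.8492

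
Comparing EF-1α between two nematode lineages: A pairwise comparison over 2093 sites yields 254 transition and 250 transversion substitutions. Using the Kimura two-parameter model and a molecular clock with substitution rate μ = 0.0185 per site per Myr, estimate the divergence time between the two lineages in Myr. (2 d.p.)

P = 254/2093 ≈ 0.121357 and Q = 250/2093 ≈ 0.119446.
Under the Kimura two-parameter model, d = −½ ln(1 − 2P − Q) − ¼ ln(1 − 2Q).
1 − 2P − Q = 0.63784, giving −½ ln(0.63784) = 0.224834.
1 − 2Q = 0.761108, giving −¼ ln(0.761108) = 0.068245.
d = 0.224834 + 0.068245 = 0.293079.
Under a molecular clock d = 2μt, so t = d/(2μ) = 0.293079 / (2 × 0.0185) = 7.92 Myr.

7.92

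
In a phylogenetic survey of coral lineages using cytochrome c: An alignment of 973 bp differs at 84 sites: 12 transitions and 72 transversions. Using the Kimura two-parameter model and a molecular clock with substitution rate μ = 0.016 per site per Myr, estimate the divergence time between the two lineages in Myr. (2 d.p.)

P = 12/973 ≈ 0.012333 and Q = 72/973 ≈ 0.073998.
Under the Kimura two-parameter model, d = −½ ln(1 − 2P − Q) − ¼ ln(1 − 2Q).
1 − 2P − Q = 0.901336, giving −½ ln(0.901336) = 0.051939.
1 − 2Q = 0.852004, giving −¼ ln(0.852004) = 0.040041.
d = 0.051939 + 0.040041 = 0.091980.
Under a molecular clock d = 2μt, so t = d/(2μ) = 0.091980 / (2 × 0.016) = 2.87 Myr.

2.87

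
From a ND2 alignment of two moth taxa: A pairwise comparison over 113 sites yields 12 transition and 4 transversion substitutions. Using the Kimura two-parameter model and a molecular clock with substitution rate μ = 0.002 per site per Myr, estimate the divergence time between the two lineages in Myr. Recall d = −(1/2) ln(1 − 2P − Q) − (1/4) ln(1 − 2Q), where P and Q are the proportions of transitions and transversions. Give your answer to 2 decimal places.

40.18

P = 12/113 ≈ 0.106195 and Q = 4/113 ≈ 0.035398.
Under the Kimura two-parameter model, d = −½ ln(1 − 2P − Q) − ¼ ln(1 − 2Q).
1 − 2P − Q = 0.752212, giving −½ ln(0.752212) = 0.142369.
1 − 2Q = 0.929204, giving −¼ ln(0.929204) = 0.018357.
d = 0.142369 + 0.018357 = 0.160726.
Under a molecular clock d = 2μt, so t = d/(2μ) = 0.160726 / (2 × 0.002) = 40.18 Myr.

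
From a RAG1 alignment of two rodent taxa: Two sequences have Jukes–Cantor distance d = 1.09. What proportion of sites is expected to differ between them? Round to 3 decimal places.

0.575

p = (3/4)(1 − e^(−4d/3)) = 0.75 × (1 − e^(-1.453333)) = 0.75 × (1 − 0.233790) = 0.574658.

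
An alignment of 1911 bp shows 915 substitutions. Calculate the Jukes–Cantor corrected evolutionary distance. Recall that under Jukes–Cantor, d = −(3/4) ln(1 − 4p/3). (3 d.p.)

0.763

p = 915/1911 ≈ 0.478807.
d = −(3/4) ln(1 − 4p/3) = −0.75 ln(1 − 0.638409) = −0.75 ln(0.361591)
  = −0.75 × (-1.017242) = 0.762932 substitutions/site.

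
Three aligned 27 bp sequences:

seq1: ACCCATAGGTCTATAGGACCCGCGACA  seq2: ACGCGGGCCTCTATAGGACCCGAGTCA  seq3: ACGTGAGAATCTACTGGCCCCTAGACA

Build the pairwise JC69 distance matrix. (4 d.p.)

d(seq1,seq2) = 0.3770, d(seq1,seq3) = 0.6735, d(seq2,seq3) = 0.4408

seq1–seq2: 8/27 sites differ → p ≈ 0.296296, d = −0.75 ln(1 − 0.395061) = 0.376971 ≈ 0.3770.
seq1–seq3: 12/27 sites differ → p ≈ 0.444444, d = −0.75 ln(1 − 0.592592) = 0.673455 ≈ 0.6735.
seq2–seq3: 9/27 sites differ → p ≈ 0.333333, d = −0.75 ln(1 − 0.444444) = 0.440839 ≈ 0.4408.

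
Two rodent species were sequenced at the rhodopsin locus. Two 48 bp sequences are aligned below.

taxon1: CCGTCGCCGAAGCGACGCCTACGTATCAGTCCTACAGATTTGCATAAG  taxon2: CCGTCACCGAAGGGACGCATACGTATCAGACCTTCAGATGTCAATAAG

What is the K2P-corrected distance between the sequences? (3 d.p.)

0.190

Of 48 sites, 1 differences are transitions and 7 are transversions, so P = 1/48 ≈ 0.020833 and Q = 7/48 ≈ 0.145833.
Under the Kimura two-parameter model, d = −½ ln(1 − 2P − Q) − ¼ ln(1 − 2Q).
1 − 2P − Q = 0.812501, giving −½ ln(0.812501) = 0.103819.
1 − 2Q = 0.708334, giving −¼ ln(0.708334) = 0.086210.
d = 0.103819 + 0.086210 = 0.190029.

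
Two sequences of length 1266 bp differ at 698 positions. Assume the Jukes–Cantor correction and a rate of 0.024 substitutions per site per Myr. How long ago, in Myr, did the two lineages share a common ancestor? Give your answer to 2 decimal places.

20.76

p = 698/1266 ≈ 0.551343.
d = −(3/4) ln(1 − 4p/3) = −0.75 ln(1 − 0.735124) = −0.75 ln(0.264876)
  = −0.75 × (-1.328493) = 0.996370 substitutions/site.
Under a molecular clock d = 2μt, so t = d/(2μ) = 0.996370 / (2 × 0.024) = 20.76 Myr.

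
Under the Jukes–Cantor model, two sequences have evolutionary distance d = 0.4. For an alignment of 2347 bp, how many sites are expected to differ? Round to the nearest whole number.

728

Invert JC69: p = (3/4)(1 − e^(−4d/3)) = 0.75 × (1 − e^(-0.533333)) = 0.75 × (1 − 0.586646) = 0.310016.
Expected differing sites = pL ≈ 0.310016 × 2347 = 727.607552 ≈ 728.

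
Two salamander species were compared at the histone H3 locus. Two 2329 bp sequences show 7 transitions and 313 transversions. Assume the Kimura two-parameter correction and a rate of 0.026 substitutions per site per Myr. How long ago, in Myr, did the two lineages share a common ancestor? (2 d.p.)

2.96

P = 7/2329 ≈ 0.003006 and Q = 313/2329 ≈ 0.134392.
Under the Kimura two-parameter model, d = −½ ln(1 − 2P − Q) − ¼ ln(1 − 2Q).
1 − 2P − Q = 0.859596, giving −½ ln(0.859596) = 0.075646.
1 − 2Q = 0.731216, giving −¼ ln(0.731216) = 0.078262.
d = 0.075646 + 0.078262 = 0.153908.
Under a molecular clock d = 2μt, so t = d/(2μ) = 0.153908 / (2 × 0.026) = 2.96 Myr.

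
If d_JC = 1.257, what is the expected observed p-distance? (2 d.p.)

0.61

p = (3/4)(1 − e^(−4d/3)) = 0.75 × (1 − e^(-1.676)) = 0.75 × (1 − 0.187121) = 0.609659.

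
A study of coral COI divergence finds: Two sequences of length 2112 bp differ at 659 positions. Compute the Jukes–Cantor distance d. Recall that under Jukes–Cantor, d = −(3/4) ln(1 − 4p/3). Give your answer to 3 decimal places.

0.403

p = 659/2112 ≈ 0.312027.
d = −(3/4) ln(1 − 4p/3) = −0.75 ln(1 − 0.416036) = −0.75 ln(0.583964)
  = −0.75 × (-0.537916) = 0.403437 substitutions/site.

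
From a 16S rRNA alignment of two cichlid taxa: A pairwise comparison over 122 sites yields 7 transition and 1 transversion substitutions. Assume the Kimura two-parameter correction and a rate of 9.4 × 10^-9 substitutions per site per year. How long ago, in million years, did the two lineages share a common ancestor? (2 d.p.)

3.71

P = 7/122 ≈ 0.057377 and Q = 1/122 ≈ 0.008197.
Under the Kimura two-parameter model, d = −½ ln(1 − 2P − Q) − ¼ ln(1 − 2Q).
1 − 2P − Q = 0.877049, giving −½ ln(0.877049) = 0.065596.
1 − 2Q = 0.983606, giving −¼ ln(0.983606) = 0.004132.
d = 0.065596 + 0.004132 = 0.069728.
Under a molecular clock d = 2μt, so t = d/(2μ) = 0.069728 / (2 × 9.4 × 10^-9) = 3.71 million years.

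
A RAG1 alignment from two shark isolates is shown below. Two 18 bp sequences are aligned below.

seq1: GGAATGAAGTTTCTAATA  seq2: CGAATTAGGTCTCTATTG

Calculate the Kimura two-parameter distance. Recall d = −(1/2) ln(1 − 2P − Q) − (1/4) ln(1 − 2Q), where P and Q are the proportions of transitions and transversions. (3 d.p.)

Of 18 sites, 3 differences are transitions and 3 are transversions, so P = 3/18 ≈ 0.166667 and Q = 3/18 ≈ 0.166667.
Under the Kimura two-parameter model, d = −½ ln(1 − 2P − Q) − ¼ ln(1 − 2Q).
1 − 2P − Q = 0.499999, giving −½ ln(0.499999) = 0.346575.
1 − 2Q = 0.666666, giving −¼ ln(0.666666) = 0.101367.
d = 0.346575 + 0.101367 = 0.447942.

0.448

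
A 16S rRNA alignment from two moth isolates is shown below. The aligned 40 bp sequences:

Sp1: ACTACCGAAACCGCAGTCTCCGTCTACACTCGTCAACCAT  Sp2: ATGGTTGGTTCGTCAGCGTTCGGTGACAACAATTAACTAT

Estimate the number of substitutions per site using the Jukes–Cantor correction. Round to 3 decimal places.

0.991

The sequences differ at 22 of 40 sites, so p = 22/40 = 0.55.
d = −(3/4) ln(1 − 4p/3) = −0.75 ln(1 − 0.733333) = −0.75 ln(0.266667)
  = −0.75 × (-1.321755) = 0.991316 substitutions/site.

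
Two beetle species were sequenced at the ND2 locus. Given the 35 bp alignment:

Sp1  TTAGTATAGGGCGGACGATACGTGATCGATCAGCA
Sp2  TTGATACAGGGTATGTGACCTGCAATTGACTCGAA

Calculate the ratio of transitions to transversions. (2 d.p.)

3.50

Transitions are A↔G and C↔T; transversions are all other mismatches.
Transitions: 14. Transversions: 4.
R = 14/4 = 3.50.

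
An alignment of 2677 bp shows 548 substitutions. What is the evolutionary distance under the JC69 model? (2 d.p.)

p = 548/2677 ≈ 0.204707.
d = −(3/4) ln(1 − 4p/3) = −0.75 ln(1 − 0.272943) = −0.75 ln(0.727057)
  = −0.75 × (-0.318750) = 0.239063 substitutions/site.

0.24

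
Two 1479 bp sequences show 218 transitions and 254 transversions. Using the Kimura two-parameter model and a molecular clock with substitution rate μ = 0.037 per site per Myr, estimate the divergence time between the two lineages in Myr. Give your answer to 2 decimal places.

P = 218/1479 ≈ 0.147397 and Q = 254/1479 ≈ 0.171738.
Under the Kimura two-parameter model, d = −½ ln(1 − 2P − Q) − ¼ ln(1 − 2Q).
1 − 2P − Q = 0.533468, giving −½ ln(0.533468) = 0.314178.
1 − 2Q = 0.656524, giving −¼ ln(0.656524) = 0.105199.
d = 0.314178 + 0.105199 = 0.419377.
Under a molecular clock d = 2μt, so t = d/(2μ) = 0.419377 / (2 × 0.037) = 5.67 Myr.

5.67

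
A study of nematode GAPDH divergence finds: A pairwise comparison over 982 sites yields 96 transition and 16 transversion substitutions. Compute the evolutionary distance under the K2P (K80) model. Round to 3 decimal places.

P = 96/982 ≈ 0.09776 and Q = 16/982 ≈ 0.016293.
Under the Kimura two-parameter model, d = −½ ln(1 − 2P − Q) − ¼ ln(1 − 2Q).
1 − 2P − Q = 0.788187, giving −½ ln(0.788187) = 0.119010.
1 − 2Q = 0.967414, giving −¼ ln(0.967414) = 0.008282.
d = 0.119010 + 0.008282 = 0.127292.

0.127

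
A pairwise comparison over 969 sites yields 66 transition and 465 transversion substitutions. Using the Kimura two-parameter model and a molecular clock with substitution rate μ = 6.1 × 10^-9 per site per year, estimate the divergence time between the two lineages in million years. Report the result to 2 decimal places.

P = 66/969 ≈ 0.068111 and Q = 465/969 ≈ 0.479876.
Under the Kimura two-parameter model, d = −½ ln(1 − 2P − Q) − ¼ ln(1 − 2Q).
1 − 2P − Q = 0.383902, giving −½ ln(0.383902) = 0.478684.
1 − 2Q = 0.040248, giving −¼ ln(0.040248) = 0.803174.
d = 0.478684 + 0.803174 = 1.281858.
Under a molecular clock d = 2μt, so t = d/(2μ) = 1.281858 / (2 × 6.1 × 10^-9) = 105.07 million years.

105.07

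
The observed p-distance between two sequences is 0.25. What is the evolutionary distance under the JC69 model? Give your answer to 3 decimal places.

0.304

d = −(3/4) ln(1 − 4p/3) = −0.75 ln(1 − 0.333333) = −0.75 ln(0.666667)
  = −0.75 × (-0.405465) = 0.304099 substitutions/site.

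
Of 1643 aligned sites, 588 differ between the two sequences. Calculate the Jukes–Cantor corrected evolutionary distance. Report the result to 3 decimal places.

p = 588/1643 ≈ 0.357882.
d = −(3/4) ln(1 − 4p/3) = −0.75 ln(1 − 0.477176) = −0.75 ln(0.522824)
  = −0.75 × (-0.648510) = 0.486383 substitutions/site.

0.486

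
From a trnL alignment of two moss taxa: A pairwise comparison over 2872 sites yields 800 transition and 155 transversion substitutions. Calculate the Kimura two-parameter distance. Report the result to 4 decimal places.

0.5007

P = 800/2872 ≈ 0.278552 and Q = 155/2872 ≈ 0.053969.
Under the Kimura two-parameter model, d = −½ ln(1 − 2P − Q) − ¼ ln(1 − 2Q).
1 − 2P − Q = 0.388927, giving −½ ln(0.388927) = 0.472182.
1 − 2Q = 0.892062, giving −¼ ln(0.892062) = 0.028555.
d = 0.472182 + 0.028555 = 0.500737.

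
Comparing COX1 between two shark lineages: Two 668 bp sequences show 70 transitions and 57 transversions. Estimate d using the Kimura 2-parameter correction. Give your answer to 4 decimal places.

0.2215

P = 70/668 ≈ 0.10479 and Q = 57/668 ≈ 0.085329.
Under the Kimura two-parameter model, d = −½ ln(1 − 2P − Q) − ¼ ln(1 − 2Q).
1 − 2P − Q = 0.705091, giving −½ ln(0.705091) = 0.174714.
1 − 2Q = 0.829342, giving −¼ ln(0.829342) = 0.046781.
d = 0.174714 + 0.046781 = 0.221495.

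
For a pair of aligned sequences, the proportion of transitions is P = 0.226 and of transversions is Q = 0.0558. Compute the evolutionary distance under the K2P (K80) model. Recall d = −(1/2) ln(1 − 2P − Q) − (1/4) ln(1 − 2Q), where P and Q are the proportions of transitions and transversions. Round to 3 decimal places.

Under the Kimura two-parameter model, d = −½ ln(1 − 2P − Q) − ¼ ln(1 − 2Q).
1 − 2P − Q = 0.4922, giving −½ ln(0.4922) = 0.354435.
1 − 2Q = 0.8884, giving −¼ ln(0.8884) = 0.029583.
d = 0.354435 + 0.029583 = 0.384018.

0.384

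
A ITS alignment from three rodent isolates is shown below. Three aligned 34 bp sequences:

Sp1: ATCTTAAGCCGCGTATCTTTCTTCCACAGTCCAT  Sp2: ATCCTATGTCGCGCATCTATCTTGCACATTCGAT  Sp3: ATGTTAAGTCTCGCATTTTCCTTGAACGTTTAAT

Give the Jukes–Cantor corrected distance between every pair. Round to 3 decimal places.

d(Sp1,Sp2) = 0.282, d(Sp1,Sp3) = 0.477, d(Sp2,Sp3) = 0.423

Sp1–Sp2: 8/34 sites differ → p ≈ 0.235294, d = −0.75 ln(1 − 0.313725) = 0.282358 ≈ 0.282.
Sp1–Sp3: 12/34 sites differ → p ≈ 0.352941, d = −0.75 ln(1 − 0.470588) = 0.476991 ≈ 0.477.
Sp2–Sp3: 11/34 sites differ → p ≈ 0.323529, d = −0.75 ln(1 − 0.431372) = 0.423397 ≈ 0.423.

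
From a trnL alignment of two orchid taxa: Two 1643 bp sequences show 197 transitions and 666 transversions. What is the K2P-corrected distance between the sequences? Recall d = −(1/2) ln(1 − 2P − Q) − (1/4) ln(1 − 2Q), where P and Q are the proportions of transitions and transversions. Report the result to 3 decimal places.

P = 197/1643 ≈ 0.119903 and Q = 666/1643 ≈ 0.405356.
Under the Kimura two-parameter model, d = −½ ln(1 − 2P − Q) − ¼ ln(1 − 2Q).
1 − 2P − Q = 0.354838, giving −½ ln(0.354838) = 0.518047.
1 − 2Q = 0.189288, giving −¼ ln(0.189288) = 0.416121.
d = 0.518047 + 0.416121 = 0.934168.

0.934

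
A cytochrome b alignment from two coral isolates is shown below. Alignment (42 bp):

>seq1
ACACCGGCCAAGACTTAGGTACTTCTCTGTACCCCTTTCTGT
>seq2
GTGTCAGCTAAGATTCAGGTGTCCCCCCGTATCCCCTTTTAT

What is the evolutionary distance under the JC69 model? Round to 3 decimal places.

0.635

The sequences differ at 18 of 42 sites, so p = 18/42 ≈ 0.428571.
d = −(3/4) ln(1 − 4p/3) = −0.75 ln(1 − 0.571428) = −0.75 ln(0.428572)
  = −0.75 × (-0.847297) = 0.635473 substitutions/site.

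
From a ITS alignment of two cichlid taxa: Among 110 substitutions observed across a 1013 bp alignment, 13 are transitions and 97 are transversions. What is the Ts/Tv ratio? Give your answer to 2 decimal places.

0.13

R = 13/97 = 0.134020… ≈ 0.13 (to 2 d.p.).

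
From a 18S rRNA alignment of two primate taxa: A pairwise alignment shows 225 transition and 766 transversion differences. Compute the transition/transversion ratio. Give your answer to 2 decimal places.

0.29

R = 225/766 = 0.293733… ≈ 0.29 (to 2 d.p.).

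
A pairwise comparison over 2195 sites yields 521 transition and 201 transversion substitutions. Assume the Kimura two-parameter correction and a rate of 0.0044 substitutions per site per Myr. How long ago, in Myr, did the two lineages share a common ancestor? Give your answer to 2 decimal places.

53.21

P = 521/2195 ≈ 0.237358 and Q = 201/2195 ≈ 0.091572.
Under the Kimura two-parameter model, d = −½ ln(1 − 2P − Q) − ¼ ln(1 − 2Q).
1 − 2P − Q = 0.433712, giving −½ ln(0.433712) = 0.417687.
1 − 2Q = 0.816856, giving −¼ ln(0.816856) = 0.050573.
d = 0.417687 + 0.050573 = 0.468260.
Under a molecular clock d = 2μt, so t = d/(2μ) = 0.468260 / (2 × 0.0044) = 53.21 Myr.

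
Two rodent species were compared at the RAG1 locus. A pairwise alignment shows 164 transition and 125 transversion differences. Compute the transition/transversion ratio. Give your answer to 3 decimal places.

R = 164/125 = 1.312.

1.312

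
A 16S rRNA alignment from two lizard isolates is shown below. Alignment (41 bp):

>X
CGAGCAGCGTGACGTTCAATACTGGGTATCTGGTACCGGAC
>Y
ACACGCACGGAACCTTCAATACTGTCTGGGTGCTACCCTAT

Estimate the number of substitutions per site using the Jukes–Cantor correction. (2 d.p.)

0.66

The sequences differ at 18 of 41 sites, so p = 18/41 ≈ 0.439024.
d = −(3/4) ln(1 − 4p/3) = −0.75 ln(1 − 0.585365) = −0.75 ln(0.414635)
  = −0.75 × (-0.880357) = 0.660268 substitutions/site.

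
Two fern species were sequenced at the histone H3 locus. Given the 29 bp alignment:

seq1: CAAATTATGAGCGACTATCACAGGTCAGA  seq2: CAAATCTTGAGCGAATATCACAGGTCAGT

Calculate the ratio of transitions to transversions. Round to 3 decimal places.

Transitions are A↔G and C↔T; transversions are all other mismatches.
Transitions: 1. Transversions: 3.
R = 1/3 = 0.333333… ≈ 0.333 (to 3 d.p.).

0.333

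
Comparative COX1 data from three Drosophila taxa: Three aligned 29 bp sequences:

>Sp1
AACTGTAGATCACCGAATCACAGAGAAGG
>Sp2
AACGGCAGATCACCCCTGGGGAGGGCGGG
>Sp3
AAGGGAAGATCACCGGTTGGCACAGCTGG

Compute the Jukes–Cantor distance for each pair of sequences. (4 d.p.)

Sp1–Sp2: 12/29 sites differ → p ≈ 0.413793, d = −0.75 ln(1 − 0.551724) = 0.601760 ≈ 0.6018.
Sp1–Sp3: 10/29 sites differ → p ≈ 0.344828, d = −0.75 ln(1 − 0.459771) = 0.461822 ≈ 0.4618.
Sp2–Sp3: 9/29 sites differ → p ≈ 0.310345, d = −0.75 ln(1 − 0.413793) = 0.400562 ≈ 0.4006.

d(Sp1,Sp2) = 0.6018, d(Sp1,Sp3) = 0.4618, d(Sp2,Sp3) = 0.4006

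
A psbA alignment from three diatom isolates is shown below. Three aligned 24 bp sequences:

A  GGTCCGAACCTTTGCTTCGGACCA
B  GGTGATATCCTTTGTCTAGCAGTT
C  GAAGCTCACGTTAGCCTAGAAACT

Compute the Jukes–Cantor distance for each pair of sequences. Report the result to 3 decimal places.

d(A,B) = 0.708, d(A,C) = 0.824, d(B,C) = 0.708

A–B: 11/24 sites differ → p ≈ 0.458333, d = −0.75 ln(1 − 0.611111) = 0.708346 ≈ 0.708.
A–C: 12/24 sites differ → p = 0.5, d = −0.75 ln(1 − 0.666667) = 0.823960 ≈ 0.824.
B–C: 11/24 sites differ → p ≈ 0.458333, d = −0.75 ln(1 − 0.611111) = 0.708346 ≈ 0.708.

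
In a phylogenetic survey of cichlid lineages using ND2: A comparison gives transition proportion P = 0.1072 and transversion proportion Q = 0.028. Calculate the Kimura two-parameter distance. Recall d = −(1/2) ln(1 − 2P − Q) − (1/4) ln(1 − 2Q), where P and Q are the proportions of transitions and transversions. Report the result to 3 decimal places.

Under the Kimura two-parameter model, d = −½ ln(1 − 2P − Q) − ¼ ln(1 − 2Q).
1 − 2P − Q = 0.7576, giving −½ ln(0.7576) = 0.138800.
1 − 2Q = 0.944, giving −¼ ln(0.944) = 0.014407.
d = 0.138800 + 0.014407 = 0.153207.

0.153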